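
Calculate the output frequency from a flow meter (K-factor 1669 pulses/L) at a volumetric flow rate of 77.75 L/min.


Frequency = K * Q / 60 (converting L/min to L/s).
f = 1669 * 77.75 / 60
f = 129764.75 / 60
f = 2162.75 Hz

2162.75 Hz


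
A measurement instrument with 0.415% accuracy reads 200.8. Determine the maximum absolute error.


Absolute error = (accuracy% / 100) * reading.
Error = (0.415 / 100) * 200.8
Error = 0.00415 * 200.8
Error = 0.8333

0.8333


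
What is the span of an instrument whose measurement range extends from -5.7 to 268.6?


Span = upper range - lower range.
Span = 268.6 - (-5.7)
Span = 274.3

274.3


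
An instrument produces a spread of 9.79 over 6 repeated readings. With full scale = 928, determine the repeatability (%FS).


Repeatability = (spread / full scale) * 100%.
R = (9.79 / 928) * 100
R = 1.055 %FS

1.055 %FS


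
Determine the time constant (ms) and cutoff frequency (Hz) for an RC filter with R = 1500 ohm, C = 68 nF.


Time constant: tau = R * C.
tau = 1500 * 6.80e-08 = 0.000102 s
tau = 0.102 ms
Cutoff frequency: fc = 1 / (2*pi*R*C).
fc = 1 / (2*pi*0.000102) = 1560.34 Hz

tau = 0.102 ms, fc = 1560.34 Hz


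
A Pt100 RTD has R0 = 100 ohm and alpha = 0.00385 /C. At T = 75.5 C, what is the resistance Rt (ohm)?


The RTD equation: Rt = R0 * (1 + alpha * T).
Rt = 100 * (1 + 0.00385 * 75.5)
Rt = 100 * (1 + 0.290675)
Rt = 100 * 1.290675
Rt = 129.067 ohm

129.067 ohm


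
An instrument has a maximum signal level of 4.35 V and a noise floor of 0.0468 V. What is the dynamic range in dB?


Dynamic range = 20 * log10(Vmax / Vnoise).
DR = 20 * log10(4.35 / 0.0468)
DR = 20 * log10(92.95)
DR = 39.36 dB

39.36 dB


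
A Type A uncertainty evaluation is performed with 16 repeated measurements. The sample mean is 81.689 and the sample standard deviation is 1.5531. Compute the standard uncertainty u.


The standard uncertainty for Type A evaluation is u = s / sqrt(n).
u = 1.5531 / sqrt(16)
u = 1.5531 / 4.0
u = 0.3883

0.3883


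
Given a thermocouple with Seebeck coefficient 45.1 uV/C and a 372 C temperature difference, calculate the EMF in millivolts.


The thermocouple output V = sensitivity * dT.
V = 45.1 uV/C * 372 C
V = 16777.2 uV
V = 16.777 mV

16.777 mV


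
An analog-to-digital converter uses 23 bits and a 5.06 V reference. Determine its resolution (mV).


The resolution (LSB) of an ADC is Vref / 2^n.
LSB = 5.06 / 2^23
LSB = 5.06 / 8388608
LSB = 6e-07 V = 0.0006032 mV

0.0006032 mV


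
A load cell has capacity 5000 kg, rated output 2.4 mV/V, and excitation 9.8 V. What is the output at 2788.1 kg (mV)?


Vout = rated_output * Vex * (load / capacity).
Vout = 2.4 * 9.8 * (2788.1 / 5000)
Vout = 2.4 * 9.8 * 0.55762
Vout = 13.115 mV

13.115 mV


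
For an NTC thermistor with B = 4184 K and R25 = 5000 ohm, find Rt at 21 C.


NTC thermistor equation: Rt = R25 * exp(B * (1/T - 1/T25)).
T in Kelvin: 294.15 K, T25 = 298.15 K
1/T - 1/T25 = 1/294.15 - 1/298.15 = 4.561e-05
B * (1/T - 1/T25) = 4184 * 4.561e-05 = 0.1908
Rt = 5000 * exp(0.1908) = 6051.3 ohm

6051.3 ohm


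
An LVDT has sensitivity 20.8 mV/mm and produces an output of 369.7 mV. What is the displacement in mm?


Displacement = Vout / sensitivity.
d = 369.7 / 20.8
d = 17.774 mm

17.774 mm


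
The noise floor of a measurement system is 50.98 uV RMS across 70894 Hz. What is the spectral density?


Noise spectral density = Vrms / sqrt(BW).
NSD = 50.98 / sqrt(70894)
NSD = 50.98 / 266.2593
NSD = 0.1915 uV/sqrt(Hz)

0.1915 uV/sqrt(Hz)


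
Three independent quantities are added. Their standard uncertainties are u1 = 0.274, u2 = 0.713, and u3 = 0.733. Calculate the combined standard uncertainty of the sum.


For a sum of independent quantities, uc = sqrt(u1^2 + u2^2 + u3^2).
uc = sqrt(0.274^2 + 0.713^2 + 0.733^2)
uc = sqrt(0.075076 + 0.508369 + 0.537289)
uc = 1.0586

1.0586


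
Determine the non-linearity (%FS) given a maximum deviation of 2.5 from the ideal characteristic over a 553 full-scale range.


Linearity error = (max deviation / full scale) * 100%.
Linearity = (2.5 / 553) * 100
Linearity = 0.452 %FS

0.452 %FS


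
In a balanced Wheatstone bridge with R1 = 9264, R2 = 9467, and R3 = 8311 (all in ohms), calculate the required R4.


At balance: R1*R4 = R2*R3, so R4 = R2*R3/R1.
R4 = 9467 * 8311 / 9264
R4 = 78680237 / 9264
R4 = 8493.12 ohm

8493.12 ohm


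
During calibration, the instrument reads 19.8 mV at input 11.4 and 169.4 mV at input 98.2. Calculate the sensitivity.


Sensitivity = (y2 - y1) / (x2 - x1).
S = (169.4 - 19.8) / (98.2 - 11.4)
S = 149.6 / 86.8
S = 1.7235 mV/unit

1.7235 mV/unit


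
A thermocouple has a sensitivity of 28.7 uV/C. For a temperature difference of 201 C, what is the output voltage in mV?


The thermocouple output V = sensitivity * dT.
V = 28.7 uV/C * 201 C
V = 5768.7 uV
V = 5.769 mV

5.769 mV


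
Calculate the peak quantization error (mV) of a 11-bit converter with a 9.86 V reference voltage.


The maximum quantization error is +/- LSB/2.
LSB = Vref / 2^n = 9.86 / 2048 = 0.00481445 V
Max error = LSB / 2 = 0.00481445 / 2 = 0.00240723 V
Max error = 2.4072 mV

2.4072 mV


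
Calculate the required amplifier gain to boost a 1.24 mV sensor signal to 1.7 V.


Gain = Vout / Vin (converting to same units).
G = 1.7 V / 1.24 mV
G = 1700.0 mV / 1.24 mV
G = 1370.97

1370.97


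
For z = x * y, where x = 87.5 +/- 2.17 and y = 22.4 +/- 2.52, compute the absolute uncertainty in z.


For a product z = x*y, the relative uncertainty is:
uz/z = sqrt((ux/x)^2 + (uy/y)^2)
Relative uncertainties: ux/x = 2.17/87.5 = 0.0248
uy/y = 2.52/22.4 = 0.1125
z = 87.5 * 22.4 = 1960.0
uz = 1960.0 * sqrt(0.0248^2 + 0.1125^2) = 225.794

225.794


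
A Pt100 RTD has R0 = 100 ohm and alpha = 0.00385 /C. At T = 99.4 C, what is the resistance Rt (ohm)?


The RTD equation: Rt = R0 * (1 + alpha * T).
Rt = 100 * (1 + 0.00385 * 99.4)
Rt = 100 * (1 + 0.38269)
Rt = 100 * 1.38269
Rt = 138.269 ohm

138.269 ohm


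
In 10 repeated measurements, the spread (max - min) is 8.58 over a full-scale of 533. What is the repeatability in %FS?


Repeatability = (spread / full scale) * 100%.
R = (8.58 / 533) * 100
R = 1.61 %FS

1.61 %FS


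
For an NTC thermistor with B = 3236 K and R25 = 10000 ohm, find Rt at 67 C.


NTC thermistor equation: Rt = R25 * exp(B * (1/T - 1/T25)).
T in Kelvin: 340.15 K, T25 = 298.15 K
1/T - 1/T25 = 1/340.15 - 1/298.15 = -0.00041414
B * (1/T - 1/T25) = 3236 * -0.00041414 = -1.3401
Rt = 10000 * exp(-1.3401) = 2618.1 ohm

2618.1 ohm


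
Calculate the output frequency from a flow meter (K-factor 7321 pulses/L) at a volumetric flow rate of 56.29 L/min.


Frequency = K * Q / 60 (converting L/min to L/s).
f = 7321 * 56.29 / 60
f = 412099.09 / 60
f = 6868.32 Hz

6868.32 Hz


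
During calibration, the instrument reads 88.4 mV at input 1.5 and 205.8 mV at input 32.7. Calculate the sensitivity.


Sensitivity = (y2 - y1) / (x2 - x1).
S = (205.8 - 88.4) / (32.7 - 1.5)
S = 117.4 / 31.2
S = 3.7628 mV/unit

3.7628 mV/unit


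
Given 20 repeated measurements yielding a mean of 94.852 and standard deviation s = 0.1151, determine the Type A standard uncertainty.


The standard uncertainty for Type A evaluation is u = s / sqrt(n).
u = 0.1151 / sqrt(20)
u = 0.1151 / 4.4721
u = 0.0257

0.0257


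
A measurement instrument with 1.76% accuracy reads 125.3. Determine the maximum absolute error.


Absolute error = (accuracy% / 100) * reading.
Error = (1.76 / 100) * 125.3
Error = 0.0176 * 125.3
Error = 2.2053

2.2053


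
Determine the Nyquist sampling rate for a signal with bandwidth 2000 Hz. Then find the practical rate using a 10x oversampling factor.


By Nyquist theorem, fs_min = 2 * fmax.
fs_min = 2 * 2000 = 4000 Hz
Practical rate = 10 * fs_min = 10 * 4000 = 40000 Hz

fs_min = 4000 Hz, fs_practical = 40000 Hz


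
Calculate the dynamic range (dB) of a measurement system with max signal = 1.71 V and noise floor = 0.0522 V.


Dynamic range = 20 * log10(Vmax / Vnoise).
DR = 20 * log10(1.71 / 0.0522)
DR = 20 * log10(32.76)
DR = 30.31 dB

30.31 dB


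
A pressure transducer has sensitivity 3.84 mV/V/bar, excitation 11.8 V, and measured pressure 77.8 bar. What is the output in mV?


Output = sensitivity * Vex * P.
Vout = 3.84 * 11.8 * 77.8
Vout = 45.312 * 77.8
Vout = 3525.27 mV

3525.27 mV


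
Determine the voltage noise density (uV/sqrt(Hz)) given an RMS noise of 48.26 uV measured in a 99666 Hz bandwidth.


Noise spectral density = Vrms / sqrt(BW).
NSD = 48.26 / sqrt(99666)
NSD = 48.26 / 315.6992
NSD = 0.1529 uV/sqrt(Hz)

0.1529 uV/sqrt(Hz)


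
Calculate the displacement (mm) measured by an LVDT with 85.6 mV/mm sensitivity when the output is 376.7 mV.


Displacement = Vout / sensitivity.
d = 376.7 / 85.6
d = 4.401 mm

4.401 mm


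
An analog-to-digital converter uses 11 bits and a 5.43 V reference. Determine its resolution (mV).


The resolution (LSB) of an ADC is Vref / 2^n.
LSB = 5.43 / 2^11
LSB = 5.43 / 2048
LSB = 0.00265137 V = 2.65136719 mV

2.65136719 mV


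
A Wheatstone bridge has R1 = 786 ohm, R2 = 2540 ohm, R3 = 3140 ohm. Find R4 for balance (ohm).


At balance: R1*R4 = R2*R3, so R4 = R2*R3/R1.
R4 = 2540 * 3140 / 786
R4 = 7975600 / 786
R4 = 10147.07 ohm

10147.07 ohm


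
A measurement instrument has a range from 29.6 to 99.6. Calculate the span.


Span = upper range - lower range.
Span = 99.6 - (29.6)
Span = 70.0

70.0


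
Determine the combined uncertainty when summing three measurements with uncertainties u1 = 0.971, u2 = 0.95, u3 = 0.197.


For a sum of independent quantities, uc = sqrt(u1^2 + u2^2 + u3^2).
uc = sqrt(0.971^2 + 0.95^2 + 0.197^2)
uc = sqrt(0.942841 + 0.9025 + 0.038809)
uc = 1.3726

1.3726


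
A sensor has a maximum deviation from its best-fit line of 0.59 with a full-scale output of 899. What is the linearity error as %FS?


Linearity error = (max deviation / full scale) * 100%.
Linearity = (0.59 / 899) * 100
Linearity = 0.066 %FS

0.066 %FS


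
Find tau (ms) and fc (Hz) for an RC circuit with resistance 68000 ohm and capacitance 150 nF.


Time constant: tau = R * C.
tau = 68000 * 1.50e-07 = 0.0102 s
tau = 10.2 ms
Cutoff frequency: fc = 1 / (2*pi*R*C).
fc = 1 / (2*pi*0.0102) = 15.6 Hz

tau = 10.2 ms, fc = 15.6 Hz


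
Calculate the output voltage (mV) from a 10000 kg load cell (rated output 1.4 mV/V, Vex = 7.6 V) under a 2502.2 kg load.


Vout = rated_output * Vex * (load / capacity).
Vout = 1.4 * 7.6 * (2502.2 / 10000)
Vout = 1.4 * 7.6 * 0.25022
Vout = 2.662 mV

2.662 mV


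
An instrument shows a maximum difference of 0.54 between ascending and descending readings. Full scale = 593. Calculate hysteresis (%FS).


Hysteresis = (max difference / full scale) * 100%.
H = (0.54 / 593) * 100
H = 0.091 %FS

0.091 %FS


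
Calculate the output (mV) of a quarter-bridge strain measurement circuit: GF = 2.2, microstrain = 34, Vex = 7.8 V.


Quarter bridge output: Vout = (GF * epsilon * Vex) / 4.
Vout = (2.2 * 34e-6 * 7.8) / 4
Vout = 0.00058344 / 4 V
Vout = 0.00014586 V = 0.1459 mV

0.1459 mV


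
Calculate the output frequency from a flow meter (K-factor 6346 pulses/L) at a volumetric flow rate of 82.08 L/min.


Frequency = K * Q / 60 (converting L/min to L/s).
f = 6346 * 82.08 / 60
f = 520879.68 / 60
f = 8681.33 Hz

8681.33 Hz


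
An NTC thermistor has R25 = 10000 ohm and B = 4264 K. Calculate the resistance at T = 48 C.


NTC thermistor equation: Rt = R25 * exp(B * (1/T - 1/T25)).
T in Kelvin: 321.15 K, T25 = 298.15 K
1/T - 1/T25 = 1/321.15 - 1/298.15 = -0.00024021
B * (1/T - 1/T25) = 4264 * -0.00024021 = -1.0242
Rt = 10000 * exp(-1.0242) = 3590.7 ohm

3590.7 ohm


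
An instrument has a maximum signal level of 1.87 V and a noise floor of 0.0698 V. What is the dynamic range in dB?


Dynamic range = 20 * log10(Vmax / Vnoise).
DR = 20 * log10(1.87 / 0.0698)
DR = 20 * log10(26.79)
DR = 28.56 dB

28.56 dB


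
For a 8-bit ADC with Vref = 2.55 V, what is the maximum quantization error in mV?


The maximum quantization error is +/- LSB/2.
LSB = Vref / 2^n = 2.55 / 256 = 0.00996094 V
Max error = LSB / 2 = 0.00996094 / 2 = 0.00498047 V
Max error = 4.9805 mV

4.9805 mV


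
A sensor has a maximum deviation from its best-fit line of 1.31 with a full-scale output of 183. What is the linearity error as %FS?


Linearity error = (max deviation / full scale) * 100%.
Linearity = (1.31 / 183) * 100
Linearity = 0.716 %FS

0.716 %FS


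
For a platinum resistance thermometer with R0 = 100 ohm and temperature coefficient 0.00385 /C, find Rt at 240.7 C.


The RTD equation: Rt = R0 * (1 + alpha * T).
Rt = 100 * (1 + 0.00385 * 240.7)
Rt = 100 * (1 + 0.926695)
Rt = 100 * 1.926695
Rt = 192.669 ohm

192.669 ohm


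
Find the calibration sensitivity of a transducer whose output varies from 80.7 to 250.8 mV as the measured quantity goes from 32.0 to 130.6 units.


Sensitivity = (y2 - y1) / (x2 - x1).
S = (250.8 - 80.7) / (130.6 - 32.0)
S = 170.1 / 98.6
S = 1.7252 mV/unit

1.7252 mV/unit


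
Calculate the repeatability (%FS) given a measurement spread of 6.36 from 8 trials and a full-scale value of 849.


Repeatability = (spread / full scale) * 100%.
R = (6.36 / 849) * 100
R = 0.749 %FS

0.749 %FS


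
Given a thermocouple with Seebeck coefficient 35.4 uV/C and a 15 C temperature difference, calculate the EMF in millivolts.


The thermocouple output V = sensitivity * dT.
V = 35.4 uV/C * 15 C
V = 531.0 uV
V = 0.531 mV

0.531 mV


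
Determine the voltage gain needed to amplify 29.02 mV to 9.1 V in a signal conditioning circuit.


Gain = Vout / Vin (converting to same units).
G = 9.1 V / 29.02 mV
G = 9100.0 mV / 29.02 mV
G = 313.58

313.58


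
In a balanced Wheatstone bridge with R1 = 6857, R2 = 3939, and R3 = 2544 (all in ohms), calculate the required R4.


At balance: R1*R4 = R2*R3, so R4 = R2*R3/R1.
R4 = 3939 * 2544 / 6857
R4 = 10020816 / 6857
R4 = 1461.4 ohm

1461.4 ohm


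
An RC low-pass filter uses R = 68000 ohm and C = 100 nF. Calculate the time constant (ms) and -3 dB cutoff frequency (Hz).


Time constant: tau = R * C.
tau = 68000 * 1.00e-07 = 0.0068 s
tau = 6.8 ms
Cutoff frequency: fc = 1 / (2*pi*R*C).
fc = 1 / (2*pi*0.0068) = 23.41 Hz

tau = 6.8 ms, fc = 23.41 Hz


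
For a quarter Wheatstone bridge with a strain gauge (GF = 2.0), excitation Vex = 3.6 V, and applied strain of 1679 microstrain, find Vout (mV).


Quarter bridge output: Vout = (GF * epsilon * Vex) / 4.
Vout = (2.0 * 1679e-6 * 3.6) / 4
Vout = 0.0120888 / 4 V
Vout = 0.0030222 V = 3.0222 mV

3.0222 mV


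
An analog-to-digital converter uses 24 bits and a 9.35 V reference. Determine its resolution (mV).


The resolution (LSB) of an ADC is Vref / 2^n.
LSB = 9.35 / 2^24
LSB = 9.35 / 16777216
LSB = 5.6e-07 V = 0.0005573 mV

0.0005573 mV


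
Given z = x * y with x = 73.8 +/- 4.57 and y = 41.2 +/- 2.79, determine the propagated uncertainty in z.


For a product z = x*y, the relative uncertainty is:
uz/z = sqrt((ux/x)^2 + (uy/y)^2)
Relative uncertainties: ux/x = 4.57/73.8 = 0.061924
uy/y = 2.79/41.2 = 0.067718
z = 73.8 * 41.2 = 3040.6
uz = 3040.6 * sqrt(0.061924^2 + 0.067718^2) = 279.01

279.01


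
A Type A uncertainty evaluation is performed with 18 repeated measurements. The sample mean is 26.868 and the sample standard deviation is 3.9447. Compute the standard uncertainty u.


The standard uncertainty for Type A evaluation is u = s / sqrt(n).
u = 3.9447 / sqrt(18)
u = 3.9447 / 4.2426
u = 0.9298

0.9298


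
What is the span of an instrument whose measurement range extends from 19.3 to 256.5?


Span = upper range - lower range.
Span = 256.5 - (19.3)
Span = 237.2

237.2


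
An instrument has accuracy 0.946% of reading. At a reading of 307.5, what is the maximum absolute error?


Absolute error = (accuracy% / 100) * reading.
Error = (0.946 / 100) * 307.5
Error = 0.00946 * 307.5
Error = 2.9089

2.9089


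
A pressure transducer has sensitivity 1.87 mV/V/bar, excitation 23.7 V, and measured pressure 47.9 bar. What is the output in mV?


Output = sensitivity * Vex * P.
Vout = 1.87 * 23.7 * 47.9
Vout = 44.319 * 47.9
Vout = 2122.88 mV

2122.88 mV


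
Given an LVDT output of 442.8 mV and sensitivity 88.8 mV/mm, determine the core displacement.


Displacement = Vout / sensitivity.
d = 442.8 / 88.8
d = 4.986 mm

4.986 mm


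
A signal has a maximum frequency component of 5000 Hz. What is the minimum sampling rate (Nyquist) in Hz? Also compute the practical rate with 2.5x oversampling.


By Nyquist theorem, fs_min = 2 * fmax.
fs_min = 2 * 5000 = 10000 Hz
Practical rate = 2.5 * fs_min = 2.5 * 10000 = 25000 Hz

fs_min = 10000 Hz, fs_practical = 25000 Hz


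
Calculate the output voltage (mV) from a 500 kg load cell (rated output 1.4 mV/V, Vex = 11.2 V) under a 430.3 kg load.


Vout = rated_output * Vex * (load / capacity).
Vout = 1.4 * 11.2 * (430.3 / 500)
Vout = 1.4 * 11.2 * 0.8606
Vout = 13.494 mV

13.494 mV


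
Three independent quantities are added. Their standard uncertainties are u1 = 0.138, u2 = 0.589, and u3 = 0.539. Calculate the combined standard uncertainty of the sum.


For a sum of independent quantities, uc = sqrt(u1^2 + u2^2 + u3^2).
uc = sqrt(0.138^2 + 0.589^2 + 0.539^2)
uc = sqrt(0.019044 + 0.346921 + 0.290521)
uc = 0.8102

0.8102


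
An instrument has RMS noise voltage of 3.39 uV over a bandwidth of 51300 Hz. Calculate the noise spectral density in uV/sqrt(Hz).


Noise spectral density = Vrms / sqrt(BW).
NSD = 3.39 / sqrt(51300)
NSD = 3.39 / 226.495
NSD = 0.015 uV/sqrt(Hz)

0.015 uV/sqrt(Hz)


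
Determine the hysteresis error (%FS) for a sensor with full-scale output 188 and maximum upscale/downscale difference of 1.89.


Hysteresis = (max difference / full scale) * 100%.
H = (1.89 / 188) * 100
H = 1.005 %FS

1.005 %FS


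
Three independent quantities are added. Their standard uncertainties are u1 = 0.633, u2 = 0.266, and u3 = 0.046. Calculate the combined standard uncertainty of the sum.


For a sum of independent quantities, uc = sqrt(u1^2 + u2^2 + u3^2).
uc = sqrt(0.633^2 + 0.266^2 + 0.046^2)
uc = sqrt(0.400689 + 0.070756 + 0.002116)
uc = 0.6882

0.6882


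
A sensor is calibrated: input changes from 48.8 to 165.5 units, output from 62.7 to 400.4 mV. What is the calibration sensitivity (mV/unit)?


Sensitivity = (y2 - y1) / (x2 - x1).
S = (400.4 - 62.7) / (165.5 - 48.8)
S = 337.7 / 116.7
S = 2.8937 mV/unit

2.8937 mV/unit


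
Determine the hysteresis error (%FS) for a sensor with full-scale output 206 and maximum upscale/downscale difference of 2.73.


Hysteresis = (max difference / full scale) * 100%.
H = (2.73 / 206) * 100
H = 1.325 %FS

1.325 %FS


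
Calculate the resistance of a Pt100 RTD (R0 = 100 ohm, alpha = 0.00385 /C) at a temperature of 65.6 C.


The RTD equation: Rt = R0 * (1 + alpha * T).
Rt = 100 * (1 + 0.00385 * 65.6)
Rt = 100 * (1 + 0.25256)
Rt = 100 * 1.25256
Rt = 125.256 ohm

125.256 ohm


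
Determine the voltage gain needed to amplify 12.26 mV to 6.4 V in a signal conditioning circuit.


Gain = Vout / Vin (converting to same units).
G = 6.4 V / 12.26 mV
G = 6400.0 mV / 12.26 mV
G = 522.02

522.02


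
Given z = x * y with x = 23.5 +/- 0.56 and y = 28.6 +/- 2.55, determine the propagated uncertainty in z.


For a product z = x*y, the relative uncertainty is:
uz/z = sqrt((ux/x)^2 + (uy/y)^2)
Relative uncertainties: ux/x = 0.56/23.5 = 0.02383
uy/y = 2.55/28.6 = 0.089161
z = 23.5 * 28.6 = 672.1
uz = 672.1 * sqrt(0.02383^2 + 0.089161^2) = 62.028

62.028


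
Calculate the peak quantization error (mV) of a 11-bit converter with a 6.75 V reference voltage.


The maximum quantization error is +/- LSB/2.
LSB = Vref / 2^n = 6.75 / 2048 = 0.0032959 V
Max error = LSB / 2 = 0.0032959 / 2 = 0.00164795 V
Max error = 1.6479 mV

1.6479 mV


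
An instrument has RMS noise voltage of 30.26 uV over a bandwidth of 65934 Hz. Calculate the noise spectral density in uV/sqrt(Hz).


Noise spectral density = Vrms / sqrt(BW).
NSD = 30.26 / sqrt(65934)
NSD = 30.26 / 256.7762
NSD = 0.1178 uV/sqrt(Hz)

0.1178 uV/sqrt(Hz)


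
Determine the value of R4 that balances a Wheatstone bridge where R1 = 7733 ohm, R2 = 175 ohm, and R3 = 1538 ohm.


At balance: R1*R4 = R2*R3, so R4 = R2*R3/R1.
R4 = 175 * 1538 / 7733
R4 = 269150 / 7733
R4 = 34.81 ohm

34.81 ohm


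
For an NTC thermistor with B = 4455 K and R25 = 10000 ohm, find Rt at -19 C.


NTC thermistor equation: Rt = R25 * exp(B * (1/T - 1/T25)).
T in Kelvin: 254.15 K, T25 = 298.15 K
1/T - 1/T25 = 1/254.15 - 1/298.15 = 0.00058067
B * (1/T - 1/T25) = 4455 * 0.00058067 = 2.5869
Rt = 10000 * exp(2.5869) = 132881.8 ohm

132881.8 ohm


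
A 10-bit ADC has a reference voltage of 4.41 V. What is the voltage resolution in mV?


The resolution (LSB) of an ADC is Vref / 2^n.
LSB = 4.41 / 2^10
LSB = 4.41 / 1024
LSB = 0.00430664 V = 4.30664062 mV

4.30664062 mV


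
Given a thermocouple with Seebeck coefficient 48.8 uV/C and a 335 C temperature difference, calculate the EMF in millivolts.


The thermocouple output V = sensitivity * dT.
V = 48.8 uV/C * 335 C
V = 16348.0 uV
V = 16.348 mV

16.348 mV


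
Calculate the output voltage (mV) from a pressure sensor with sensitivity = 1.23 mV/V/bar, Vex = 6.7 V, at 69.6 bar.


Output = sensitivity * Vex * P.
Vout = 1.23 * 6.7 * 69.6
Vout = 8.241 * 69.6
Vout = 573.57 mV

573.57 mV


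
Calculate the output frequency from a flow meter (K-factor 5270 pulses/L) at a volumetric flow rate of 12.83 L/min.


Frequency = K * Q / 60 (converting L/min to L/s).
f = 5270 * 12.83 / 60
f = 67614.1 / 60
f = 1126.9 Hz

1126.9 Hz


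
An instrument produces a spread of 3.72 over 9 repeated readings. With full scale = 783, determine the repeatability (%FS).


Repeatability = (spread / full scale) * 100%.
R = (3.72 / 783) * 100
R = 0.475 %FS

0.475 %FS


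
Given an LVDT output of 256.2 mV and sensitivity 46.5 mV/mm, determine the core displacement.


Displacement = Vout / sensitivity.
d = 256.2 / 46.5
d = 5.51 mm

5.51 mm


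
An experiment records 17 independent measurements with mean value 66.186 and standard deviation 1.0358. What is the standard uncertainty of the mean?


The standard uncertainty for Type A evaluation is u = s / sqrt(n).
u = 1.0358 / sqrt(17)
u = 1.0358 / 4.1231
u = 0.2512

0.2512


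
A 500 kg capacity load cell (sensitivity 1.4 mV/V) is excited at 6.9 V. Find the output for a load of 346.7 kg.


Vout = rated_output * Vex * (load / capacity).
Vout = 1.4 * 6.9 * (346.7 / 500)
Vout = 1.4 * 6.9 * 0.6934
Vout = 6.698 mV

6.698 mV


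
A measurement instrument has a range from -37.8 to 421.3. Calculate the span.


Span = upper range - lower range.
Span = 421.3 - (-37.8)
Span = 459.1

459.1


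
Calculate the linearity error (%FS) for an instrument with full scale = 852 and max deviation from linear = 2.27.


Linearity error = (max deviation / full scale) * 100%.
Linearity = (2.27 / 852) * 100
Linearity = 0.266 %FS

0.266 %FS


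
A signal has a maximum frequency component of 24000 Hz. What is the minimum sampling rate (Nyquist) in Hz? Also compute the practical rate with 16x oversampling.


By Nyquist theorem, fs_min = 2 * fmax.
fs_min = 2 * 24000 = 48000 Hz
Practical rate = 16 * fs_min = 16 * 48000 = 768000 Hz

fs_min = 48000 Hz, fs_practical = 768000 Hz


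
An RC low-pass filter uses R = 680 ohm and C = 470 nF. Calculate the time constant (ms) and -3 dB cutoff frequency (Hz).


Time constant: tau = R * C.
tau = 680 * 4.70e-07 = 0.0003196 s
tau = 0.3196 ms
Cutoff frequency: fc = 1 / (2*pi*R*C).
fc = 1 / (2*pi*0.0003196) = 497.98 Hz

tau = 0.3196 ms, fc = 497.98 Hz


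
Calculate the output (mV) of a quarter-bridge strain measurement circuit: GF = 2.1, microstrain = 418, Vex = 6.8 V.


Quarter bridge output: Vout = (GF * epsilon * Vex) / 4.
Vout = (2.1 * 418e-6 * 6.8) / 4
Vout = 0.00596904 / 4 V
Vout = 0.00149226 V = 1.4923 mV

1.4923 mV


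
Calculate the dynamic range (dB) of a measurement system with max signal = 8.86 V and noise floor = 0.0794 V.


Dynamic range = 20 * log10(Vmax / Vnoise).
DR = 20 * log10(8.86 / 0.0794)
DR = 20 * log10(111.59)
DR = 40.95 dB

40.95 dB


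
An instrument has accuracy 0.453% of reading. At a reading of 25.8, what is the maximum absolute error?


Absolute error = (accuracy% / 100) * reading.
Error = (0.453 / 100) * 25.8
Error = 0.00453 * 25.8
Error = 0.1169

0.1169


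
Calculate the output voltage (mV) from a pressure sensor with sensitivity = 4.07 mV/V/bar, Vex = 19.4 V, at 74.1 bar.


Output = sensitivity * Vex * P.
Vout = 4.07 * 19.4 * 74.1
Vout = 78.958 * 74.1
Vout = 5850.79 mV

5850.79 mV


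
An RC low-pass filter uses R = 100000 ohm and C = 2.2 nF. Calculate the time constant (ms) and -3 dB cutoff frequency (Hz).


Time constant: tau = R * C.
tau = 100000 * 2.20e-09 = 0.00022 s
tau = 0.22 ms
Cutoff frequency: fc = 1 / (2*pi*R*C).
fc = 1 / (2*pi*0.00022) = 723.43 Hz

tau = 0.22 ms, fc = 723.43 Hz


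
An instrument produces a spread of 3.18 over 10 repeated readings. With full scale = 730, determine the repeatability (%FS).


Repeatability = (spread / full scale) * 100%.
R = (3.18 / 730) * 100
R = 0.436 %FS

0.436 %FS


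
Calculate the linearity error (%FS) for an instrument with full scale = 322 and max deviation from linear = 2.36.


Linearity error = (max deviation / full scale) * 100%.
Linearity = (2.36 / 322) * 100
Linearity = 0.733 %FS

0.733 %FS


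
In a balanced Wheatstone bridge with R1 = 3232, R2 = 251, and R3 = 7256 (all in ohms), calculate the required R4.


At balance: R1*R4 = R2*R3, so R4 = R2*R3/R1.
R4 = 251 * 7256 / 3232
R4 = 1821256 / 3232
R4 = 563.51 ohm

563.51 ohm


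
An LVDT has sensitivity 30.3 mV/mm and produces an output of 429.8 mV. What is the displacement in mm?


Displacement = Vout / sensitivity.
d = 429.8 / 30.3
d = 14.185 mm

14.185 mm


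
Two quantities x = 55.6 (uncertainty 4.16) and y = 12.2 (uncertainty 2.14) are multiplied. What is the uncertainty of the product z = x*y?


For a product z = x*y, the relative uncertainty is:
uz/z = sqrt((ux/x)^2 + (uy/y)^2)
Relative uncertainties: ux/x = 4.16/55.6 = 0.07482
uy/y = 2.14/12.2 = 0.17541
z = 55.6 * 12.2 = 678.3
uz = 678.3 * sqrt(0.07482^2 + 0.17541^2) = 129.356

129.356


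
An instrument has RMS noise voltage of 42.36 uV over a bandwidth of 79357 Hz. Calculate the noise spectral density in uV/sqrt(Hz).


Noise spectral density = Vrms / sqrt(BW).
NSD = 42.36 / sqrt(79357)
NSD = 42.36 / 281.7037
NSD = 0.1504 uV/sqrt(Hz)

0.1504 uV/sqrt(Hz)


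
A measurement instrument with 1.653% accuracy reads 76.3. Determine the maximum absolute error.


Absolute error = (accuracy% / 100) * reading.
Error = (1.653 / 100) * 76.3
Error = 0.01653 * 76.3
Error = 1.2612

1.2612


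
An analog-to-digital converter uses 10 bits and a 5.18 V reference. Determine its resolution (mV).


The resolution (LSB) of an ADC is Vref / 2^n.
LSB = 5.18 / 2^10
LSB = 5.18 / 1024
LSB = 0.00505859 V = 5.05859375 mV

5.05859375 mV


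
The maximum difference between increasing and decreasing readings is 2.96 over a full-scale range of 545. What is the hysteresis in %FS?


Hysteresis = (max difference / full scale) * 100%.
H = (2.96 / 545) * 100
H = 0.543 %FS

0.543 %FS


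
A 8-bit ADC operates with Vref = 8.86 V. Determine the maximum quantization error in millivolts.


The maximum quantization error is +/- LSB/2.
LSB = Vref / 2^n = 8.86 / 256 = 0.03460937 V
Max error = LSB / 2 = 0.03460937 / 2 = 0.01730469 V
Max error = 17.3047 mV

17.3047 mV


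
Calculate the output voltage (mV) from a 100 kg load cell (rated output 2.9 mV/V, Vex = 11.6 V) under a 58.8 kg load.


Vout = rated_output * Vex * (load / capacity).
Vout = 2.9 * 11.6 * (58.8 / 100)
Vout = 2.9 * 11.6 * 0.588
Vout = 19.78 mV

19.78 mV


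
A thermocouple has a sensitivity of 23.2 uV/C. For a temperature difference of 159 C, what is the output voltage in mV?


The thermocouple output V = sensitivity * dT.
V = 23.2 uV/C * 159 C
V = 3688.8 uV
V = 3.689 mV

3.689 mV


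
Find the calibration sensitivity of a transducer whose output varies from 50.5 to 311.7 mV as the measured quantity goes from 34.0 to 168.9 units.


Sensitivity = (y2 - y1) / (x2 - x1).
S = (311.7 - 50.5) / (168.9 - 34.0)
S = 261.2 / 134.9
S = 1.9362 mV/unit

1.9362 mV/unit


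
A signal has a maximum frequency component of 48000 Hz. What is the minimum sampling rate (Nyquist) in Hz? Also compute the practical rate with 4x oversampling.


By Nyquist theorem, fs_min = 2 * fmax.
fs_min = 2 * 48000 = 96000 Hz
Practical rate = 4 * fs_min = 4 * 96000 = 384000 Hz

fs_min = 96000 Hz, fs_practical = 384000 Hz


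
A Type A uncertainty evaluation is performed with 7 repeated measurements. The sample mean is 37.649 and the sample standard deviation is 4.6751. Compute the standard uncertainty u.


The standard uncertainty for Type A evaluation is u = s / sqrt(n).
u = 4.6751 / sqrt(7)
u = 4.6751 / 2.6458
u = 1.767

1.767


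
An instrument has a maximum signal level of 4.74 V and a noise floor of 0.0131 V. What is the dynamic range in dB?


Dynamic range = 20 * log10(Vmax / Vnoise).
DR = 20 * log10(4.74 / 0.0131)
DR = 20 * log10(361.83)
DR = 51.17 dB

51.17 dB


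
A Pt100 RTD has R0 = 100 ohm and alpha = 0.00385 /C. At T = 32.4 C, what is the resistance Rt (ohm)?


The RTD equation: Rt = R0 * (1 + alpha * T).
Rt = 100 * (1 + 0.00385 * 32.4)
Rt = 100 * (1 + 0.12474)
Rt = 100 * 1.12474
Rt = 112.474 ohm

112.474 ohm


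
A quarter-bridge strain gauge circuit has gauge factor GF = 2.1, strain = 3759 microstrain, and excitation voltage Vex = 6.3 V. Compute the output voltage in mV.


Quarter bridge output: Vout = (GF * epsilon * Vex) / 4.
Vout = (2.1 * 3759e-6 * 6.3) / 4
Vout = 0.04973157 / 4 V
Vout = 0.01243289 V = 12.4329 mV

12.4329 mV


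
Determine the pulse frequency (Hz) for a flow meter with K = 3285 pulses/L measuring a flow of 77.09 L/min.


Frequency = K * Q / 60 (converting L/min to L/s).
f = 3285 * 77.09 / 60
f = 253240.65 / 60
f = 4220.68 Hz

4220.68 Hz


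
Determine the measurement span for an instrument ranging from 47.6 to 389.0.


Span = upper range - lower range.
Span = 389.0 - (47.6)
Span = 341.4

341.4


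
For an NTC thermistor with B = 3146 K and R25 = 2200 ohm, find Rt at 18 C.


NTC thermistor equation: Rt = R25 * exp(B * (1/T - 1/T25)).
T in Kelvin: 291.15 K, T25 = 298.15 K
1/T - 1/T25 = 1/291.15 - 1/298.15 = 8.064e-05
B * (1/T - 1/T25) = 3146 * 8.064e-05 = 0.2537
Rt = 2200 * exp(0.2537) = 2835.3 ohm

2835.3 ohm


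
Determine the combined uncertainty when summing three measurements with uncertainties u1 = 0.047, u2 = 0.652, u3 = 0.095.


For a sum of independent quantities, uc = sqrt(u1^2 + u2^2 + u3^2).
uc = sqrt(0.047^2 + 0.652^2 + 0.095^2)
uc = sqrt(0.002209 + 0.425104 + 0.009025)
uc = 0.6606

0.6606


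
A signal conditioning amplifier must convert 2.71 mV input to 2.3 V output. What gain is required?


Gain = Vout / Vin (converting to same units).
G = 2.3 V / 2.71 mV
G = 2300.0 mV / 2.71 mV
G = 848.71

848.71


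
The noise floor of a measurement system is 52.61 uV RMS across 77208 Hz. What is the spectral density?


Noise spectral density = Vrms / sqrt(BW).
NSD = 52.61 / sqrt(77208)
NSD = 52.61 / 277.8633
NSD = 0.1893 uV/sqrt(Hz)

0.1893 uV/sqrt(Hz)


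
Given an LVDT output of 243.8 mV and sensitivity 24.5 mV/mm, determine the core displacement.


Displacement = Vout / sensitivity.
d = 243.8 / 24.5
d = 9.951 mm

9.951 mm


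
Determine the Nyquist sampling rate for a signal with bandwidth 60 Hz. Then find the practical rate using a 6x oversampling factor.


By Nyquist theorem, fs_min = 2 * fmax.
fs_min = 2 * 60 = 120 Hz
Practical rate = 6 * fs_min = 6 * 120 = 720 Hz

fs_min = 120 Hz, fs_practical = 720 Hz


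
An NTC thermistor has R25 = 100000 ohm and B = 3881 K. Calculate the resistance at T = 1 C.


NTC thermistor equation: Rt = R25 * exp(B * (1/T - 1/T25)).
T in Kelvin: 274.15 K, T25 = 298.15 K
1/T - 1/T25 = 1/274.15 - 1/298.15 = 0.00029362
B * (1/T - 1/T25) = 3881 * 0.00029362 = 1.1395
Rt = 100000 * exp(1.1395) = 312534.9 ohm

312534.9 ohm


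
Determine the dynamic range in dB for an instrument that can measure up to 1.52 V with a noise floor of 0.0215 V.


Dynamic range = 20 * log10(Vmax / Vnoise).
DR = 20 * log10(1.52 / 0.0215)
DR = 20 * log10(70.7)
DR = 36.99 dB

36.99 dB


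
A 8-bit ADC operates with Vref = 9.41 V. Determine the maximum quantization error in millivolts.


The maximum quantization error is +/- LSB/2.
LSB = Vref / 2^n = 9.41 / 256 = 0.03675781 V
Max error = LSB / 2 = 0.03675781 / 2 = 0.01837891 V
Max error = 18.3789 mV

18.3789 mV


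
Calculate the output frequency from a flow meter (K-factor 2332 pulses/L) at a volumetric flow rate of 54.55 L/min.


Frequency = K * Q / 60 (converting L/min to L/s).
f = 2332 * 54.55 / 60
f = 127210.6 / 60
f = 2120.18 Hz

2120.18 Hz


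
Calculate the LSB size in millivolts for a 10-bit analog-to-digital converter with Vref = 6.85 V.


The resolution (LSB) of an ADC is Vref / 2^n.
LSB = 6.85 / 2^10
LSB = 6.85 / 1024
LSB = 0.00668945 V = 6.68945312 mV

6.68945312 mV


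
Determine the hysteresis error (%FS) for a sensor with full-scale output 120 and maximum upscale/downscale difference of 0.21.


Hysteresis = (max difference / full scale) * 100%.
H = (0.21 / 120) * 100
H = 0.175 %FS

0.175 %FS


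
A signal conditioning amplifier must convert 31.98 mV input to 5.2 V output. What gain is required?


Gain = Vout / Vin (converting to same units).
G = 5.2 V / 31.98 mV
G = 5200.0 mV / 31.98 mV
G = 162.6

162.6


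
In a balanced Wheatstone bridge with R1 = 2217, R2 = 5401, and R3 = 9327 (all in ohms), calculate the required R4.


At balance: R1*R4 = R2*R3, so R4 = R2*R3/R1.
R4 = 5401 * 9327 / 2217
R4 = 50375127 / 2217
R4 = 22722.2 ohm

22722.2 ohm


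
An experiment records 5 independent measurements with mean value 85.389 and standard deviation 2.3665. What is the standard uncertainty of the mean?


The standard uncertainty for Type A evaluation is u = s / sqrt(n).
u = 2.3665 / sqrt(5)
u = 2.3665 / 2.2361
u = 1.0583

1.0583


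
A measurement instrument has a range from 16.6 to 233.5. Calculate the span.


Span = upper range - lower range.
Span = 233.5 - (16.6)
Span = 216.9

216.9


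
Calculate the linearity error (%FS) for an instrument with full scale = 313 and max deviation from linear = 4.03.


Linearity error = (max deviation / full scale) * 100%.
Linearity = (4.03 / 313) * 100
Linearity = 1.288 %FS

1.288 %FS


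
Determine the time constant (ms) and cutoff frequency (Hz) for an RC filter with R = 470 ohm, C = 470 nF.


Time constant: tau = R * C.
tau = 470 * 4.70e-07 = 0.0002209 s
tau = 0.2209 ms
Cutoff frequency: fc = 1 / (2*pi*R*C).
fc = 1 / (2*pi*0.0002209) = 720.48 Hz

tau = 0.2209 ms, fc = 720.48 Hz


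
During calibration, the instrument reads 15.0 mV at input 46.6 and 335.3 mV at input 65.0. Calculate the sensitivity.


Sensitivity = (y2 - y1) / (x2 - x1).
S = (335.3 - 15.0) / (65.0 - 46.6)
S = 320.3 / 18.4
S = 17.4076 mV/unit

17.4076 mV/unit


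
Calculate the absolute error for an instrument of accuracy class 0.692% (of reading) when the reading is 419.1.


Absolute error = (accuracy% / 100) * reading.
Error = (0.692 / 100) * 419.1
Error = 0.00692 * 419.1
Error = 2.9002

2.9002


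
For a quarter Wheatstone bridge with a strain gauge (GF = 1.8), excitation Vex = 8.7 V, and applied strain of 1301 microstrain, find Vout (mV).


Quarter bridge output: Vout = (GF * epsilon * Vex) / 4.
Vout = (1.8 * 1301e-6 * 8.7) / 4
Vout = 0.02037366 / 4 V
Vout = 0.00509342 V = 5.0934 mV

5.0934 mV


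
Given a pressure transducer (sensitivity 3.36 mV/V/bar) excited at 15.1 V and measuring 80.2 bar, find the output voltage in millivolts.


Output = sensitivity * Vex * P.
Vout = 3.36 * 15.1 * 80.2
Vout = 50.736 * 80.2
Vout = 4069.03 mV

4069.03 mV


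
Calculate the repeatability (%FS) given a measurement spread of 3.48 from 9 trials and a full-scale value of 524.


Repeatability = (spread / full scale) * 100%.
R = (3.48 / 524) * 100
R = 0.664 %FS

0.664 %FS


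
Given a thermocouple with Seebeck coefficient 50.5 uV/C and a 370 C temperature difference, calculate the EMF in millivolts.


The thermocouple output V = sensitivity * dT.
V = 50.5 uV/C * 370 C
V = 18685.0 uV
V = 18.685 mV

18.685 mV


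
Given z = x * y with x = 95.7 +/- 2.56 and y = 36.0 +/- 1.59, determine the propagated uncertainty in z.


For a product z = x*y, the relative uncertainty is:
uz/z = sqrt((ux/x)^2 + (uy/y)^2)
Relative uncertainties: ux/x = 2.56/95.7 = 0.02675
uy/y = 1.59/36.0 = 0.044167
z = 95.7 * 36.0 = 3445.2
uz = 3445.2 * sqrt(0.02675^2 + 0.044167^2) = 177.896

177.896


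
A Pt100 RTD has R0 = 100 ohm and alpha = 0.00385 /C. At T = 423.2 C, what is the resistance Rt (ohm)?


The RTD equation: Rt = R0 * (1 + alpha * T).
Rt = 100 * (1 + 0.00385 * 423.2)
Rt = 100 * (1 + 1.62932)
Rt = 100 * 2.62932
Rt = 262.932 ohm

262.932 ohm


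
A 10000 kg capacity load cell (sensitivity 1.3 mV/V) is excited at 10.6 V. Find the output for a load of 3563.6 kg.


Vout = rated_output * Vex * (load / capacity).
Vout = 1.3 * 10.6 * (3563.6 / 10000)
Vout = 1.3 * 10.6 * 0.35636
Vout = 4.911 mV

4.911 mV


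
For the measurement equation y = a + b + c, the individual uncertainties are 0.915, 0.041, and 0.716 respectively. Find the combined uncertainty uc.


For a sum of independent quantities, uc = sqrt(u1^2 + u2^2 + u3^2).
uc = sqrt(0.915^2 + 0.041^2 + 0.716^2)
uc = sqrt(0.837225 + 0.001681 + 0.512656)
uc = 1.1626

1.1626


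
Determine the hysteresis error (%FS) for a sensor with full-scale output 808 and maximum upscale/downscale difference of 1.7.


Hysteresis = (max difference / full scale) * 100%.
H = (1.7 / 808) * 100
H = 0.21 %FS

0.21 %FS


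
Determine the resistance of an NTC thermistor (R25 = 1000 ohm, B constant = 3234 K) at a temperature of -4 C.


NTC thermistor equation: Rt = R25 * exp(B * (1/T - 1/T25)).
T in Kelvin: 269.15 K, T25 = 298.15 K
1/T - 1/T25 = 1/269.15 - 1/298.15 = 0.00036138
B * (1/T - 1/T25) = 3234 * 0.00036138 = 1.1687
Rt = 1000 * exp(1.1687) = 3217.9 ohm

3217.9 ohm


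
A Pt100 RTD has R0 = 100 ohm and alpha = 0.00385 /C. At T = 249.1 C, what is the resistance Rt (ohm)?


The RTD equation: Rt = R0 * (1 + alpha * T).
Rt = 100 * (1 + 0.00385 * 249.1)
Rt = 100 * (1 + 0.959035)
Rt = 100 * 1.959035
Rt = 195.904 ohm

195.904 ohm


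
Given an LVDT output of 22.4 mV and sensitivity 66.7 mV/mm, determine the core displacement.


Displacement = Vout / sensitivity.
d = 22.4 / 66.7
d = 0.336 mm

0.336 mm


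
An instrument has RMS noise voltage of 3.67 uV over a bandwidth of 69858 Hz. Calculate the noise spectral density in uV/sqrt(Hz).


Noise spectral density = Vrms / sqrt(BW).
NSD = 3.67 / sqrt(69858)
NSD = 3.67 / 264.3066
NSD = 0.0139 uV/sqrt(Hz)

0.0139 uV/sqrt(Hz)


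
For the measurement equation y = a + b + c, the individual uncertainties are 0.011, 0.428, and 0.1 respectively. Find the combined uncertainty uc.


For a sum of independent quantities, uc = sqrt(u1^2 + u2^2 + u3^2).
uc = sqrt(0.011^2 + 0.428^2 + 0.1^2)
uc = sqrt(0.000121 + 0.183184 + 0.01)
uc = 0.4397

0.4397


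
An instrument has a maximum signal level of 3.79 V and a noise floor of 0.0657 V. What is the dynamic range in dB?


Dynamic range = 20 * log10(Vmax / Vnoise).
DR = 20 * log10(3.79 / 0.0657)
DR = 20 * log10(57.69)
DR = 35.22 dB

35.22 dB


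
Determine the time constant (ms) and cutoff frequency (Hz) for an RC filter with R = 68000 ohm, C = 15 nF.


Time constant: tau = R * C.
tau = 68000 * 1.50e-08 = 0.00102 s
tau = 1.02 ms
Cutoff frequency: fc = 1 / (2*pi*R*C).
fc = 1 / (2*pi*0.00102) = 156.03 Hz

tau = 1.02 ms, fc = 156.03 Hz
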